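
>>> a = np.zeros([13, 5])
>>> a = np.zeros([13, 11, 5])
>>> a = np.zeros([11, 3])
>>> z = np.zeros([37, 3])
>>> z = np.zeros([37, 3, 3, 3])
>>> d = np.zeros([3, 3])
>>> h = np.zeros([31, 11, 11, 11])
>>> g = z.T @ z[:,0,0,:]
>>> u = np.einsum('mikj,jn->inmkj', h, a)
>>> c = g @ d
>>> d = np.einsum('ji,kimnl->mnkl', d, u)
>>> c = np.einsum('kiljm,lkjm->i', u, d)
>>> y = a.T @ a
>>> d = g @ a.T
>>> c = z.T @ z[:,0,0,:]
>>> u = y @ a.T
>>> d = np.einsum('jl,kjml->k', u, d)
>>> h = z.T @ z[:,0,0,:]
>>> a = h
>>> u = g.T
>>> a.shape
(3, 3, 3, 3)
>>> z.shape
(37, 3, 3, 3)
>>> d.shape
(3,)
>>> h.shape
(3, 3, 3, 3)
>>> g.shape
(3, 3, 3, 3)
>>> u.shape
(3, 3, 3, 3)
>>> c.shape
(3, 3, 3, 3)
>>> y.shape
(3, 3)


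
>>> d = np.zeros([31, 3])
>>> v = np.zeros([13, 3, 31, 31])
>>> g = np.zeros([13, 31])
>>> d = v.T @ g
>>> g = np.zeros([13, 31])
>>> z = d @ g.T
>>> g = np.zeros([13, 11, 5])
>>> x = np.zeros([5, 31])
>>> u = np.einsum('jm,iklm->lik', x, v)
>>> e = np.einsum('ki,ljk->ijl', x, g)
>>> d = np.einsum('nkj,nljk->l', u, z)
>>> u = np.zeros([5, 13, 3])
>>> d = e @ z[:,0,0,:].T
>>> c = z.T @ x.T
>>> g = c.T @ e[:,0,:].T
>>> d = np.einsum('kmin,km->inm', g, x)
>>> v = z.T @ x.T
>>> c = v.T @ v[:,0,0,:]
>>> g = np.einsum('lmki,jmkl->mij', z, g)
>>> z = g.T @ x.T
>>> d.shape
(3, 31, 31)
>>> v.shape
(13, 3, 31, 5)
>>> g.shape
(31, 13, 5)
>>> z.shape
(5, 13, 5)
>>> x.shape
(5, 31)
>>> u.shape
(5, 13, 3)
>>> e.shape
(31, 11, 13)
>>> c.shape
(5, 31, 3, 5)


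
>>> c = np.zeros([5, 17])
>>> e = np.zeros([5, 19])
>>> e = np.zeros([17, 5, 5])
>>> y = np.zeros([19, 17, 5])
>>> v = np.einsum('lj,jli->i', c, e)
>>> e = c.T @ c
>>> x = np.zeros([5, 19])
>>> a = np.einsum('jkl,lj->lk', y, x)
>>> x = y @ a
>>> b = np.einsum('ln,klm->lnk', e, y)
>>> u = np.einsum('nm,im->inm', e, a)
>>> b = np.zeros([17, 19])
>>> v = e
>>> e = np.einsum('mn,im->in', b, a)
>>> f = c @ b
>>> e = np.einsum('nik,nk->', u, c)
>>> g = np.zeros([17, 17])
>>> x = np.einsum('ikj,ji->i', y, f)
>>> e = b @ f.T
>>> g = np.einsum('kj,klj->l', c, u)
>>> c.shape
(5, 17)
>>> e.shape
(17, 5)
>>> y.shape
(19, 17, 5)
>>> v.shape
(17, 17)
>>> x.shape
(19,)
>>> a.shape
(5, 17)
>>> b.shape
(17, 19)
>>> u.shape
(5, 17, 17)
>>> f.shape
(5, 19)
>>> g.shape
(17,)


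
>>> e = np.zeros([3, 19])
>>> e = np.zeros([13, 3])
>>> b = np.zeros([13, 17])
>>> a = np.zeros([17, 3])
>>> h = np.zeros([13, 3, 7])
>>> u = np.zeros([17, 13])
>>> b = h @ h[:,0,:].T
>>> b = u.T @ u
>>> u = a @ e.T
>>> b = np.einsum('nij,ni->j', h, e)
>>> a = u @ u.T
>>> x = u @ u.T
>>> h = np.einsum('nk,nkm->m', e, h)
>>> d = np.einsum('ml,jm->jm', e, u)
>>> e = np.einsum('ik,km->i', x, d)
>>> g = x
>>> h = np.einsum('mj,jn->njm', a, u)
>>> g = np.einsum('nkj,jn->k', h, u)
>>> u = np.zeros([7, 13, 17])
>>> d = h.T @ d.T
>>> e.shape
(17,)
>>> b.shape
(7,)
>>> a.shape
(17, 17)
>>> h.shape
(13, 17, 17)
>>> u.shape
(7, 13, 17)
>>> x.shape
(17, 17)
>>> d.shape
(17, 17, 17)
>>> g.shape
(17,)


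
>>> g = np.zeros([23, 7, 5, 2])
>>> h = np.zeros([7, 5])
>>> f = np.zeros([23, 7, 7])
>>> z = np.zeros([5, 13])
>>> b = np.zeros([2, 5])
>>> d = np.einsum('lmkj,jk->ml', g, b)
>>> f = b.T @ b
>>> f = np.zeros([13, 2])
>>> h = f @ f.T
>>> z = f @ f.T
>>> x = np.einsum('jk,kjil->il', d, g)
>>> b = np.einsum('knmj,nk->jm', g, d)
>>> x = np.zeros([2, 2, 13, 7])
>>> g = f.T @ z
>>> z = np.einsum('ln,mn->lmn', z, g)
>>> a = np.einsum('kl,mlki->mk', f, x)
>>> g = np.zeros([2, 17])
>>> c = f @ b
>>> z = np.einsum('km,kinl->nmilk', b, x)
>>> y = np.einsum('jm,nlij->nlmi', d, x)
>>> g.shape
(2, 17)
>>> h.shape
(13, 13)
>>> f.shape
(13, 2)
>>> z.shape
(13, 5, 2, 7, 2)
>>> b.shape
(2, 5)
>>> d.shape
(7, 23)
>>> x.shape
(2, 2, 13, 7)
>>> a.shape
(2, 13)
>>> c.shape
(13, 5)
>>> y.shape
(2, 2, 23, 13)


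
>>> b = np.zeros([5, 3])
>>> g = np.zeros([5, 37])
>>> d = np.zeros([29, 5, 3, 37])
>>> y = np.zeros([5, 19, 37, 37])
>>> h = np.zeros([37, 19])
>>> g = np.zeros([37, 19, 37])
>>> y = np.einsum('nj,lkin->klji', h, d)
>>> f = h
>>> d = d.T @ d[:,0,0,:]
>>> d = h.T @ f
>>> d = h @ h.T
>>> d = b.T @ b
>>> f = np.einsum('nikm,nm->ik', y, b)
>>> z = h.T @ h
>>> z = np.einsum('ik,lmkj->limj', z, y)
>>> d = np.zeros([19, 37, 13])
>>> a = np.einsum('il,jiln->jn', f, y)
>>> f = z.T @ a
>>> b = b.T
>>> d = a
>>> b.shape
(3, 5)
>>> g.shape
(37, 19, 37)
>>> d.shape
(5, 3)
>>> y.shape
(5, 29, 19, 3)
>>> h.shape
(37, 19)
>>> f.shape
(3, 29, 19, 3)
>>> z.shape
(5, 19, 29, 3)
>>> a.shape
(5, 3)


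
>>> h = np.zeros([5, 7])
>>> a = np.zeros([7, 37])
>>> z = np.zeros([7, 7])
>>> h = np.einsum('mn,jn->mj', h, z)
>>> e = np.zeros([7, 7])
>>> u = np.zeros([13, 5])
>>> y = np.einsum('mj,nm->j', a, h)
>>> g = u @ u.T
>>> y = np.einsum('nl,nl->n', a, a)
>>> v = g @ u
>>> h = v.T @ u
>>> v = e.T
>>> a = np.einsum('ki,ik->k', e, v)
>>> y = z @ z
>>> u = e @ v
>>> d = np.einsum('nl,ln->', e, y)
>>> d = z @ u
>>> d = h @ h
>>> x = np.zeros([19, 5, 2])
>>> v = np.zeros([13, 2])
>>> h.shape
(5, 5)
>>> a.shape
(7,)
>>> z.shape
(7, 7)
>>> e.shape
(7, 7)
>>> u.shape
(7, 7)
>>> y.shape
(7, 7)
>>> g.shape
(13, 13)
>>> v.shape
(13, 2)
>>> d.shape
(5, 5)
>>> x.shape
(19, 5, 2)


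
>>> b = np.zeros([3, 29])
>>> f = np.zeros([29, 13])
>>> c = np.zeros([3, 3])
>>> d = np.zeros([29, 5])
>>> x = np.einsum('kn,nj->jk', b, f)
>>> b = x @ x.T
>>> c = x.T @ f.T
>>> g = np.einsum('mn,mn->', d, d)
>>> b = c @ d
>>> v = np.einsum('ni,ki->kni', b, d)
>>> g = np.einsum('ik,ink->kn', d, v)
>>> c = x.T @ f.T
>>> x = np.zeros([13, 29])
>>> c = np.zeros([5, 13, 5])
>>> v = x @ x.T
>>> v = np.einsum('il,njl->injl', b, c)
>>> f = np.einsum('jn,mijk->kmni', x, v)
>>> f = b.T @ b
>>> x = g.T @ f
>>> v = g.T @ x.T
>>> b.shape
(3, 5)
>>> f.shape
(5, 5)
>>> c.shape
(5, 13, 5)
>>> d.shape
(29, 5)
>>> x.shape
(3, 5)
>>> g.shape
(5, 3)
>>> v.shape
(3, 3)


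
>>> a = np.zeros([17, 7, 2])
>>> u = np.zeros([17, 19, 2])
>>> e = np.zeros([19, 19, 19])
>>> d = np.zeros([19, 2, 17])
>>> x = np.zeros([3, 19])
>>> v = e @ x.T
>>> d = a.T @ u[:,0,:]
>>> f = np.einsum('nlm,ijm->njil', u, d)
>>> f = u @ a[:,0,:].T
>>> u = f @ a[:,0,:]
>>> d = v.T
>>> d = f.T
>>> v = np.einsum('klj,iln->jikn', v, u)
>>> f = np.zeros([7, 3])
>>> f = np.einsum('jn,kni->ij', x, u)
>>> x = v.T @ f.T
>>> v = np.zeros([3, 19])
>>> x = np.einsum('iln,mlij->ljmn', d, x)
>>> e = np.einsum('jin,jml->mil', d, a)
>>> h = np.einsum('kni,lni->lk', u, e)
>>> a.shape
(17, 7, 2)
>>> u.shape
(17, 19, 2)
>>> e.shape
(7, 19, 2)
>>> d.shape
(17, 19, 17)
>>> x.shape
(19, 2, 2, 17)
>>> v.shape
(3, 19)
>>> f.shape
(2, 3)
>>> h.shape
(7, 17)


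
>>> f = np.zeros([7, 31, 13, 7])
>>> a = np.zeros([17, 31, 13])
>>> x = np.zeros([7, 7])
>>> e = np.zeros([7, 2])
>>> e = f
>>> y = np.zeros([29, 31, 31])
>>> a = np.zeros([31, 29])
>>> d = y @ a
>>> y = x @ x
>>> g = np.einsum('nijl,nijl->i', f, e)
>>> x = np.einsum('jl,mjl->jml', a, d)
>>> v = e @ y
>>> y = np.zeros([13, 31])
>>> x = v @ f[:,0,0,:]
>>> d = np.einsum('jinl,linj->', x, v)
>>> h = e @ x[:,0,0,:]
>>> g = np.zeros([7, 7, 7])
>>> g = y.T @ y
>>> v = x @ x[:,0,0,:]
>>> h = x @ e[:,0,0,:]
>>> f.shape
(7, 31, 13, 7)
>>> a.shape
(31, 29)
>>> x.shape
(7, 31, 13, 7)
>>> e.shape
(7, 31, 13, 7)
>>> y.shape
(13, 31)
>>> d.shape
()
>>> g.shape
(31, 31)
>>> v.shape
(7, 31, 13, 7)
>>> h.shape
(7, 31, 13, 7)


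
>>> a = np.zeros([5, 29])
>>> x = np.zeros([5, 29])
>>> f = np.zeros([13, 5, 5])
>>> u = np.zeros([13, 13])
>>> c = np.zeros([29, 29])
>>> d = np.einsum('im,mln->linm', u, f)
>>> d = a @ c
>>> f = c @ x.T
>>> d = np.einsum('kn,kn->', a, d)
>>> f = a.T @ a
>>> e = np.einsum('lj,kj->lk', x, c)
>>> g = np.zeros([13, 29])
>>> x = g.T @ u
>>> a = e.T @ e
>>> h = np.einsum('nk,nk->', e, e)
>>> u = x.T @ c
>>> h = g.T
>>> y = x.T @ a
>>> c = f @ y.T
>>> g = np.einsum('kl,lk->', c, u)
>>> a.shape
(29, 29)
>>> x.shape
(29, 13)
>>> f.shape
(29, 29)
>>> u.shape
(13, 29)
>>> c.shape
(29, 13)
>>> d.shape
()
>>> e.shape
(5, 29)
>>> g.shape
()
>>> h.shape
(29, 13)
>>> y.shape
(13, 29)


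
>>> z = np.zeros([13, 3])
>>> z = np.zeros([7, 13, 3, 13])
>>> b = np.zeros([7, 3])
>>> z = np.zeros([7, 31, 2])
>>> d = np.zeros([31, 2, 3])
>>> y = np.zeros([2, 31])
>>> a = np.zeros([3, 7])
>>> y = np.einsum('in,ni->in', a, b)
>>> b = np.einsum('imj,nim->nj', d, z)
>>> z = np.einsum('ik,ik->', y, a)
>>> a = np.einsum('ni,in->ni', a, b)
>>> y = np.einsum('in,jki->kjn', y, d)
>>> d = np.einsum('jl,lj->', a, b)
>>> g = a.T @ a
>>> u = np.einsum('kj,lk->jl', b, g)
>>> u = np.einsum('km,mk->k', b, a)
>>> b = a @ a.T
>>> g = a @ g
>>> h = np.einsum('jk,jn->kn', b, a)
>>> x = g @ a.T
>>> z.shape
()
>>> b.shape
(3, 3)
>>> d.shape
()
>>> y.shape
(2, 31, 7)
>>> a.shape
(3, 7)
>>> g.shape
(3, 7)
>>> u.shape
(7,)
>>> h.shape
(3, 7)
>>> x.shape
(3, 3)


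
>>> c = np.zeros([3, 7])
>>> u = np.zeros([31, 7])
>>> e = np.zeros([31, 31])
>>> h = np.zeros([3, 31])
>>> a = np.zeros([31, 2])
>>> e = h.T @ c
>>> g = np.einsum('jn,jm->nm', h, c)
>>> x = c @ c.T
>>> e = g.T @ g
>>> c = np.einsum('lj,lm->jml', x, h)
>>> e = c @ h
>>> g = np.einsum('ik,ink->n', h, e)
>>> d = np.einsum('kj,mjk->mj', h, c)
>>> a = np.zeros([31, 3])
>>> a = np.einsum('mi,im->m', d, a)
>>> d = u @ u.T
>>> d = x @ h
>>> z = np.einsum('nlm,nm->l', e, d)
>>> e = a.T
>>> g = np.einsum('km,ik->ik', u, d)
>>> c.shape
(3, 31, 3)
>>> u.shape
(31, 7)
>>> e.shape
(3,)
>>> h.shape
(3, 31)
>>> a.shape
(3,)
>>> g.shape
(3, 31)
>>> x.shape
(3, 3)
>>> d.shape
(3, 31)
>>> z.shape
(31,)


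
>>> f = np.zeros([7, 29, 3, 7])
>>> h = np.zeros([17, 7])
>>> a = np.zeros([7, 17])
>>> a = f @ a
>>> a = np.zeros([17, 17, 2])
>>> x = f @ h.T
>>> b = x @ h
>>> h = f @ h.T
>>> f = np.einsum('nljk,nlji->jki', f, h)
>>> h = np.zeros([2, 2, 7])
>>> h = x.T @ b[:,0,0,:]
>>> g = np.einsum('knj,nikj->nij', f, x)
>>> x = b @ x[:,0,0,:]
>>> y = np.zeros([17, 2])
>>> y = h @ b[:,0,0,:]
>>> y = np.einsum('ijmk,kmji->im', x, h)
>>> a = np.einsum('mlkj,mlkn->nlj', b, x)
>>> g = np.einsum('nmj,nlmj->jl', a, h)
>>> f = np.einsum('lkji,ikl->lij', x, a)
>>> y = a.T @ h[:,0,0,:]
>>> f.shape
(7, 17, 3)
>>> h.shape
(17, 3, 29, 7)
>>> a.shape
(17, 29, 7)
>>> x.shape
(7, 29, 3, 17)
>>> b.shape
(7, 29, 3, 7)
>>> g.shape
(7, 3)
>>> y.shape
(7, 29, 7)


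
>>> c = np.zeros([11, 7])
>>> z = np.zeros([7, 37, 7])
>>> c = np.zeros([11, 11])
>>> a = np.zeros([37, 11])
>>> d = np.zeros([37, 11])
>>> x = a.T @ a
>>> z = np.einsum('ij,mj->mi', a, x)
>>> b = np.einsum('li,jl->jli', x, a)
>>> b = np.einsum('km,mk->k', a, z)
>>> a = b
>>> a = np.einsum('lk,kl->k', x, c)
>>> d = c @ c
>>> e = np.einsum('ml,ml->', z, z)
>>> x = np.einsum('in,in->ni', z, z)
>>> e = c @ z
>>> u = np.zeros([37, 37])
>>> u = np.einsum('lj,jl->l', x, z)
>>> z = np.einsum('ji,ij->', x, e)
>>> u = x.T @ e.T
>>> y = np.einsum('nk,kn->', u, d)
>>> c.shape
(11, 11)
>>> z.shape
()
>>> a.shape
(11,)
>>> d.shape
(11, 11)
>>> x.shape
(37, 11)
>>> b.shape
(37,)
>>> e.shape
(11, 37)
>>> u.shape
(11, 11)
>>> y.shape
()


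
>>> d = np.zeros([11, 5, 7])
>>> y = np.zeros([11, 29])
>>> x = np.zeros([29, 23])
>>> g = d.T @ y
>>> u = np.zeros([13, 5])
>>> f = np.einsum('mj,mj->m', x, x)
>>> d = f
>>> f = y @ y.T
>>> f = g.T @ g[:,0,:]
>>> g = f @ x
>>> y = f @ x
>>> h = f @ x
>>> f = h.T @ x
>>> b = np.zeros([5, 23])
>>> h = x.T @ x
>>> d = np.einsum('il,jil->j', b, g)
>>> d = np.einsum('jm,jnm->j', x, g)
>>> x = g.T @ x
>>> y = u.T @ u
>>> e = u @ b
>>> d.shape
(29,)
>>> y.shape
(5, 5)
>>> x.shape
(23, 5, 23)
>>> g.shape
(29, 5, 23)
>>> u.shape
(13, 5)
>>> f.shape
(23, 5, 23)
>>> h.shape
(23, 23)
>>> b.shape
(5, 23)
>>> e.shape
(13, 23)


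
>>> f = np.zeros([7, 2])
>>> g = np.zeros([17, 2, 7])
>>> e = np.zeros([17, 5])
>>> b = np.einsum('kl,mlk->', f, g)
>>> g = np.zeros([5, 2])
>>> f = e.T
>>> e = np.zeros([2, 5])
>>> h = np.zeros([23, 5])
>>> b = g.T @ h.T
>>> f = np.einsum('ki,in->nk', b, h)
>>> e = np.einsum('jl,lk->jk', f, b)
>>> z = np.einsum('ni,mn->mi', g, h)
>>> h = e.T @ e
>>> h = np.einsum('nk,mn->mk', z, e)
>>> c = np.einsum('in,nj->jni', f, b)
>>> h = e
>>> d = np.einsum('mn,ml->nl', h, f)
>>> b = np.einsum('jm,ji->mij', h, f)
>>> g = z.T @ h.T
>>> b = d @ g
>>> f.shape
(5, 2)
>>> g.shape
(2, 5)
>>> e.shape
(5, 23)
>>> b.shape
(23, 5)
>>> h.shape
(5, 23)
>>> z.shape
(23, 2)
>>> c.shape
(23, 2, 5)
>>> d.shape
(23, 2)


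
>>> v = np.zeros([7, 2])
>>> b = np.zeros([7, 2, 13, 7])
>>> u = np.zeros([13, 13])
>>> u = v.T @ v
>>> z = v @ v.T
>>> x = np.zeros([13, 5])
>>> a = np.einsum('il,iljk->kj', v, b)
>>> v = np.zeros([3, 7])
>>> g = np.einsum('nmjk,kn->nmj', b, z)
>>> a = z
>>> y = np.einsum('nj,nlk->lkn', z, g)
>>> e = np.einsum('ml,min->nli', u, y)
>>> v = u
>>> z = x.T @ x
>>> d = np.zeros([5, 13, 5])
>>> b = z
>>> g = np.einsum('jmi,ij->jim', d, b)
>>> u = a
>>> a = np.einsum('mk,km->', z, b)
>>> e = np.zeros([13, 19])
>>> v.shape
(2, 2)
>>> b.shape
(5, 5)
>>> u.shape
(7, 7)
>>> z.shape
(5, 5)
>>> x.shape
(13, 5)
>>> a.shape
()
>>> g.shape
(5, 5, 13)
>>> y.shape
(2, 13, 7)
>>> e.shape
(13, 19)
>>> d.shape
(5, 13, 5)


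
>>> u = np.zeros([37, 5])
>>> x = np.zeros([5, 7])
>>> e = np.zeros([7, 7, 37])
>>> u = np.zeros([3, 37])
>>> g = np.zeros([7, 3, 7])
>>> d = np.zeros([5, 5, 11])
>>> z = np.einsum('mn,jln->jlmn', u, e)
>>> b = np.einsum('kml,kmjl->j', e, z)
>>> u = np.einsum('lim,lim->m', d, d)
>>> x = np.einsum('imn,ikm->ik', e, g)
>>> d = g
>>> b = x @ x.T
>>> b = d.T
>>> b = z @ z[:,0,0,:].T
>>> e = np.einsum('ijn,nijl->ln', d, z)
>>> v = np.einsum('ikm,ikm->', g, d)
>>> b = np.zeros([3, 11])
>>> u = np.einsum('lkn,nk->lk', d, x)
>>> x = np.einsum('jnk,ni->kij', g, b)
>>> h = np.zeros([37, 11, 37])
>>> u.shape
(7, 3)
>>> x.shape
(7, 11, 7)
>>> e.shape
(37, 7)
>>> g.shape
(7, 3, 7)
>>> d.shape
(7, 3, 7)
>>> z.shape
(7, 7, 3, 37)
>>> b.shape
(3, 11)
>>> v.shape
()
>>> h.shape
(37, 11, 37)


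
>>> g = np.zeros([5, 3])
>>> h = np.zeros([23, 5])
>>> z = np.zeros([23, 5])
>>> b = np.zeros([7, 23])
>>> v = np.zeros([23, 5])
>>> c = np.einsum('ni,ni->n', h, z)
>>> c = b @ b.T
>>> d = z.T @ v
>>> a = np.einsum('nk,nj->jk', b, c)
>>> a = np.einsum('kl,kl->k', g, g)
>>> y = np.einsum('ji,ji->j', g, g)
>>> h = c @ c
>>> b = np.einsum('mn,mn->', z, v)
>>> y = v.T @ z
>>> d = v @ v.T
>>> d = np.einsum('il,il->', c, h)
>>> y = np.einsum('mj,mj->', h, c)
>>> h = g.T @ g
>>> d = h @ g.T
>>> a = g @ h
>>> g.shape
(5, 3)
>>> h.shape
(3, 3)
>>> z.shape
(23, 5)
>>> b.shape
()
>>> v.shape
(23, 5)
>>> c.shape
(7, 7)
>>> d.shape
(3, 5)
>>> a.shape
(5, 3)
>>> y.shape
()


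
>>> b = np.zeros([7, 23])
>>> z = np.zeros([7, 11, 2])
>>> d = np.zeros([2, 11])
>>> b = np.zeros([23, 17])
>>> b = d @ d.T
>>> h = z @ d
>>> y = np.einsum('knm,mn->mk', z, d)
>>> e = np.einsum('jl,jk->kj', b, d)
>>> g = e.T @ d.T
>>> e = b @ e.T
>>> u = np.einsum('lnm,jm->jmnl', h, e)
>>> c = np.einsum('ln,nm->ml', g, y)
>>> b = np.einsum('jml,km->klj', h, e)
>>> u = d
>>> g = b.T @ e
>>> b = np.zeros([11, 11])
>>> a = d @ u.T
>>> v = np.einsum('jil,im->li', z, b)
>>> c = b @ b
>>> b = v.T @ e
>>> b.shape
(11, 11)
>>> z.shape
(7, 11, 2)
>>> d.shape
(2, 11)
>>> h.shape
(7, 11, 11)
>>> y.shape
(2, 7)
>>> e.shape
(2, 11)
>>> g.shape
(7, 11, 11)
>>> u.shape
(2, 11)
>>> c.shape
(11, 11)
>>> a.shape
(2, 2)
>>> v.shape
(2, 11)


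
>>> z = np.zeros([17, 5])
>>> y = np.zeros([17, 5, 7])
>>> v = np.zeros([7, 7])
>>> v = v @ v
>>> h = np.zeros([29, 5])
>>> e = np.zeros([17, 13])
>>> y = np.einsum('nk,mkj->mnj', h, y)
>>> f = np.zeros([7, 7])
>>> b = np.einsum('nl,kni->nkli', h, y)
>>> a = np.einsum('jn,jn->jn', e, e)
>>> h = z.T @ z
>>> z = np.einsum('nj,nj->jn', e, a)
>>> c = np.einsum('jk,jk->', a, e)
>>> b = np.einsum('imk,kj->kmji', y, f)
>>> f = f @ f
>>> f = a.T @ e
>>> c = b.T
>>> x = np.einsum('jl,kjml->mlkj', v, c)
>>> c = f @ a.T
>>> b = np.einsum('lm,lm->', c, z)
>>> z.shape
(13, 17)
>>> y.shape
(17, 29, 7)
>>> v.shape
(7, 7)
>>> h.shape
(5, 5)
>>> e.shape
(17, 13)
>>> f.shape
(13, 13)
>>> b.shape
()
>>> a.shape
(17, 13)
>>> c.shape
(13, 17)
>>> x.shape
(29, 7, 17, 7)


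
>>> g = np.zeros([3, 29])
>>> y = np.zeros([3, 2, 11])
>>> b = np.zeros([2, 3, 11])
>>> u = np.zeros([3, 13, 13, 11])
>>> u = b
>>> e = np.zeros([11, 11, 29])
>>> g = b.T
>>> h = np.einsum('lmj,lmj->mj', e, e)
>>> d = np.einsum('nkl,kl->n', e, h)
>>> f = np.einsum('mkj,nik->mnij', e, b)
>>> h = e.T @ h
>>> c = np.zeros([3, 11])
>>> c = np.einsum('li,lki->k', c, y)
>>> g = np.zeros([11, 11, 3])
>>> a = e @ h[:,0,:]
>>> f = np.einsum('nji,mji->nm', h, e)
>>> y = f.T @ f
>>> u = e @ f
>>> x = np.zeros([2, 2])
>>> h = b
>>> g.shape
(11, 11, 3)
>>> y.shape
(11, 11)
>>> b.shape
(2, 3, 11)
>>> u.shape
(11, 11, 11)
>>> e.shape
(11, 11, 29)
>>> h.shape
(2, 3, 11)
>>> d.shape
(11,)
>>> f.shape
(29, 11)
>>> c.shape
(2,)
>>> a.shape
(11, 11, 29)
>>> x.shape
(2, 2)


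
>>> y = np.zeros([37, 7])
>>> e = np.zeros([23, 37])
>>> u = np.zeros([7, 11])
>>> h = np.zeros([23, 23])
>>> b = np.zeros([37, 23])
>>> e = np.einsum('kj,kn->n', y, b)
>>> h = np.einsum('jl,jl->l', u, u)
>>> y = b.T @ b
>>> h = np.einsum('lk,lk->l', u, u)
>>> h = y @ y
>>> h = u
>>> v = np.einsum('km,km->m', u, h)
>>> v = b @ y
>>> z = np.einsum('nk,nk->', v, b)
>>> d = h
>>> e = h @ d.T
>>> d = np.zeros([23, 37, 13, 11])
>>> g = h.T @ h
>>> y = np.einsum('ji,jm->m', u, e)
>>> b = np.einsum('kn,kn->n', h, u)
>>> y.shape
(7,)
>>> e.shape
(7, 7)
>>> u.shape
(7, 11)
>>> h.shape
(7, 11)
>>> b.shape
(11,)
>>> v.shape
(37, 23)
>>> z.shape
()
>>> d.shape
(23, 37, 13, 11)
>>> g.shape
(11, 11)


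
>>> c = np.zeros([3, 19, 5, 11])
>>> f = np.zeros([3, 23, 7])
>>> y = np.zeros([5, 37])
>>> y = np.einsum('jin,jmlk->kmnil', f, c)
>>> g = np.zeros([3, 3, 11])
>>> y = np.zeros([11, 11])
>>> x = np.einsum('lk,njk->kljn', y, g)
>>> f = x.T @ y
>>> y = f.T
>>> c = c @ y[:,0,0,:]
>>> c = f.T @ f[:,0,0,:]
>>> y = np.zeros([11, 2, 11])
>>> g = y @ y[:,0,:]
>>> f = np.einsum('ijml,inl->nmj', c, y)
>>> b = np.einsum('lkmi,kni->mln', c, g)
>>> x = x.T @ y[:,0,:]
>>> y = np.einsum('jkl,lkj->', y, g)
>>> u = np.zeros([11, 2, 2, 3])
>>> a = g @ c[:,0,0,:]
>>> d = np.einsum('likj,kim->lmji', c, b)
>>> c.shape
(11, 11, 3, 11)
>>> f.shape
(2, 3, 11)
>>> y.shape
()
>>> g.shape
(11, 2, 11)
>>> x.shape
(3, 3, 11, 11)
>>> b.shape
(3, 11, 2)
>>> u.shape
(11, 2, 2, 3)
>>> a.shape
(11, 2, 11)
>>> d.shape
(11, 2, 11, 11)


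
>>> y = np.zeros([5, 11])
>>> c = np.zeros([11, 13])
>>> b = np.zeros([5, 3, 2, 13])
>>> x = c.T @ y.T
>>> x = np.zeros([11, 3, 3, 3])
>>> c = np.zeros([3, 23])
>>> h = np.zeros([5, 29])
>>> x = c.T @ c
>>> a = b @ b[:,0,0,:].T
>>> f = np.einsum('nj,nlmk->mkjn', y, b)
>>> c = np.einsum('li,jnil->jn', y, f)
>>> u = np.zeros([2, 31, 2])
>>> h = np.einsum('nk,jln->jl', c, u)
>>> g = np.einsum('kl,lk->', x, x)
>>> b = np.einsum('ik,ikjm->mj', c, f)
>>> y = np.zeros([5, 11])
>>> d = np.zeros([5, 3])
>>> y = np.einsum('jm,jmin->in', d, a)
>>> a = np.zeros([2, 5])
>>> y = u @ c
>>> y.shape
(2, 31, 13)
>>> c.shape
(2, 13)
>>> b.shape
(5, 11)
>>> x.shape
(23, 23)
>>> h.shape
(2, 31)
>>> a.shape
(2, 5)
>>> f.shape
(2, 13, 11, 5)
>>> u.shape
(2, 31, 2)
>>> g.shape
()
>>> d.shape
(5, 3)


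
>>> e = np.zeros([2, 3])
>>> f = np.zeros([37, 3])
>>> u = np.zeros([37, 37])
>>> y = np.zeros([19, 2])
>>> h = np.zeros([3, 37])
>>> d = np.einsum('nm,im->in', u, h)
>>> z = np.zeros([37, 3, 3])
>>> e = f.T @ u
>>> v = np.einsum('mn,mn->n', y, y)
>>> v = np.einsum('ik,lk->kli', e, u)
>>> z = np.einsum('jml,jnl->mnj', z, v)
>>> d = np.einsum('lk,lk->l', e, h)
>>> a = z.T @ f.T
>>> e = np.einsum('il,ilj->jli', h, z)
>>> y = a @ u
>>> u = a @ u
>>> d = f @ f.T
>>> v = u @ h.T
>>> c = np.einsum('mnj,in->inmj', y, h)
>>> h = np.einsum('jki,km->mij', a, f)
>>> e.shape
(37, 37, 3)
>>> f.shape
(37, 3)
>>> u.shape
(37, 37, 37)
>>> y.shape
(37, 37, 37)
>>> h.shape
(3, 37, 37)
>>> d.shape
(37, 37)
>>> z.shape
(3, 37, 37)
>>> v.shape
(37, 37, 3)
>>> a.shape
(37, 37, 37)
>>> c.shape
(3, 37, 37, 37)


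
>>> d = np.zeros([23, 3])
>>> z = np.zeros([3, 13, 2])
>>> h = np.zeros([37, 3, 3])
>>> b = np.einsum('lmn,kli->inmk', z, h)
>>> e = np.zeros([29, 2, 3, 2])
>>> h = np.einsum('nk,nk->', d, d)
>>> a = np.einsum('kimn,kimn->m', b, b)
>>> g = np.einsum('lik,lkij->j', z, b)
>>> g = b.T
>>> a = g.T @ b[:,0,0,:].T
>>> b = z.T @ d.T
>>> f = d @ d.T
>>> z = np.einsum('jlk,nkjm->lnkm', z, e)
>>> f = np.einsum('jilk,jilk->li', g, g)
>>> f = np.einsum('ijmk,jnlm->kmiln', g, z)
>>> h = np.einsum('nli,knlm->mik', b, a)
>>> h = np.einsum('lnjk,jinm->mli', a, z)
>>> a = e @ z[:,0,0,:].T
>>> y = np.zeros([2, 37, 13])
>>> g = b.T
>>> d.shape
(23, 3)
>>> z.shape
(13, 29, 2, 2)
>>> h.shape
(2, 3, 29)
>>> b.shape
(2, 13, 23)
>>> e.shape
(29, 2, 3, 2)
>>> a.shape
(29, 2, 3, 13)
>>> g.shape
(23, 13, 2)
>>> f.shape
(3, 2, 37, 2, 29)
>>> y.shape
(2, 37, 13)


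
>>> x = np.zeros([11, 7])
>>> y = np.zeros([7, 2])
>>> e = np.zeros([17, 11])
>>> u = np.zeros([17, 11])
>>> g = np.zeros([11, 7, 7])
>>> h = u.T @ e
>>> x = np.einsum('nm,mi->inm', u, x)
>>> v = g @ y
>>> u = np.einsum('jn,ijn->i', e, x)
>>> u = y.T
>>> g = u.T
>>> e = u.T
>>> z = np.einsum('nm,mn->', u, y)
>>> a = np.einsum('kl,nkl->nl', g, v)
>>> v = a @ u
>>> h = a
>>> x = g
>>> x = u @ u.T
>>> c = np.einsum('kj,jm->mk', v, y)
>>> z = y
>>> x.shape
(2, 2)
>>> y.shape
(7, 2)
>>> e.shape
(7, 2)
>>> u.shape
(2, 7)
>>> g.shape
(7, 2)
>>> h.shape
(11, 2)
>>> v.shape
(11, 7)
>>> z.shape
(7, 2)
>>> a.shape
(11, 2)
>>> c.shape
(2, 11)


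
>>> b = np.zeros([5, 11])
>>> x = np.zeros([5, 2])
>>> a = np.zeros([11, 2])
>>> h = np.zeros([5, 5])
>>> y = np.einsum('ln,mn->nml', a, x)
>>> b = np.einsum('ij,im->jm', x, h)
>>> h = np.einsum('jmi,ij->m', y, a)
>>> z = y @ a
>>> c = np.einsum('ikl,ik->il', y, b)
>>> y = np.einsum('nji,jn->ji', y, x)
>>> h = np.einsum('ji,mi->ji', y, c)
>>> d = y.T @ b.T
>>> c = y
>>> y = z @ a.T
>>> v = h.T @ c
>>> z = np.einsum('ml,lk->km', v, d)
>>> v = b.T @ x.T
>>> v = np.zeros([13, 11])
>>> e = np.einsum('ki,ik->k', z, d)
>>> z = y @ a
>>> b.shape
(2, 5)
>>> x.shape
(5, 2)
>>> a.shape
(11, 2)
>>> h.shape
(5, 11)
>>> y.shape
(2, 5, 11)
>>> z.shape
(2, 5, 2)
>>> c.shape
(5, 11)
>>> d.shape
(11, 2)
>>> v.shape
(13, 11)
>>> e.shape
(2,)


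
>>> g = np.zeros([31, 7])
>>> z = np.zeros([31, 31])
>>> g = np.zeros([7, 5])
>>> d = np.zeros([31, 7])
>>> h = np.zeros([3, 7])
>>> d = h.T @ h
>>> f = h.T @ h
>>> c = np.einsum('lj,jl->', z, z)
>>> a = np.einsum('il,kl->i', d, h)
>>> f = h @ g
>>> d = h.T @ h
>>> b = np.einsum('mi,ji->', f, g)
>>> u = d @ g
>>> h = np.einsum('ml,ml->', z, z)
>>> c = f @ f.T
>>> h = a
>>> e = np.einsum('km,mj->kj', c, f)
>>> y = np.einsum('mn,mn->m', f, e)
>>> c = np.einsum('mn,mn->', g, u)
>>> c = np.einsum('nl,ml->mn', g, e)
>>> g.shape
(7, 5)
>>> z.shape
(31, 31)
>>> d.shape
(7, 7)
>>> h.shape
(7,)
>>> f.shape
(3, 5)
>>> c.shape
(3, 7)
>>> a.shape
(7,)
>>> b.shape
()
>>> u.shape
(7, 5)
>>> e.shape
(3, 5)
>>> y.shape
(3,)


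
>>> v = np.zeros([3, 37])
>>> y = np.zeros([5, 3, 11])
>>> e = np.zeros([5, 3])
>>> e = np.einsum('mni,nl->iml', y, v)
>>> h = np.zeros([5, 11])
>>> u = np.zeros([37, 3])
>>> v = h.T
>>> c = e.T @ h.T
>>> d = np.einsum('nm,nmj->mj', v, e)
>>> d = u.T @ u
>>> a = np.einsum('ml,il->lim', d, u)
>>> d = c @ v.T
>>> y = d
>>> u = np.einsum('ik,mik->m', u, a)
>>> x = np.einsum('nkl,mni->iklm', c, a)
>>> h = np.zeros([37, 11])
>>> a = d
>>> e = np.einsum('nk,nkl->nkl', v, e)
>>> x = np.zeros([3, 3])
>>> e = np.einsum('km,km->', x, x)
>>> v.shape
(11, 5)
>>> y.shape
(37, 5, 11)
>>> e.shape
()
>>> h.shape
(37, 11)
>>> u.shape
(3,)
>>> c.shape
(37, 5, 5)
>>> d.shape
(37, 5, 11)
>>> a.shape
(37, 5, 11)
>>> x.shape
(3, 3)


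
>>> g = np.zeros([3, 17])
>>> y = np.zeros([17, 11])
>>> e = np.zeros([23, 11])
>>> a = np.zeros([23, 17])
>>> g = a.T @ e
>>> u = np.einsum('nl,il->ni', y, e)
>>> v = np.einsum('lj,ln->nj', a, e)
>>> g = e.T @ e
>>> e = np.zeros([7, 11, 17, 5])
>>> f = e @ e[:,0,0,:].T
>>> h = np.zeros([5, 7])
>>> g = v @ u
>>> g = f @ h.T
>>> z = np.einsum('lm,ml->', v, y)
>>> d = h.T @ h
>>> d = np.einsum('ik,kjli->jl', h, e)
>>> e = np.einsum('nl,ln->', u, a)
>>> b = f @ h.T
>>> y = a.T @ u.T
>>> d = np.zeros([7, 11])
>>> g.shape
(7, 11, 17, 5)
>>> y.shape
(17, 17)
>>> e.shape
()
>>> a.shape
(23, 17)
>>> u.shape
(17, 23)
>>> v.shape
(11, 17)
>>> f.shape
(7, 11, 17, 7)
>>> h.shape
(5, 7)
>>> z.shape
()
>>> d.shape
(7, 11)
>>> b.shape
(7, 11, 17, 5)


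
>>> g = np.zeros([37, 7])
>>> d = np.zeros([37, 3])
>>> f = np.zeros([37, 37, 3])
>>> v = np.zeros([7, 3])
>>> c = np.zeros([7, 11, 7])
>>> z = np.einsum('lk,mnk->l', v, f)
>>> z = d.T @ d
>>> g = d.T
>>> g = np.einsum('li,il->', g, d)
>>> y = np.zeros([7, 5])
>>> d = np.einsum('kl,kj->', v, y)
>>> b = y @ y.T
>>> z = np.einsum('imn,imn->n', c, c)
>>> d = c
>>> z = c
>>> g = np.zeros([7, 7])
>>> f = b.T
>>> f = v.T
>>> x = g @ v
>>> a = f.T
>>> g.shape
(7, 7)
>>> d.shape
(7, 11, 7)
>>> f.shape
(3, 7)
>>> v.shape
(7, 3)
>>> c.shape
(7, 11, 7)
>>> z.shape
(7, 11, 7)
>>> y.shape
(7, 5)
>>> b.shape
(7, 7)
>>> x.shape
(7, 3)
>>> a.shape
(7, 3)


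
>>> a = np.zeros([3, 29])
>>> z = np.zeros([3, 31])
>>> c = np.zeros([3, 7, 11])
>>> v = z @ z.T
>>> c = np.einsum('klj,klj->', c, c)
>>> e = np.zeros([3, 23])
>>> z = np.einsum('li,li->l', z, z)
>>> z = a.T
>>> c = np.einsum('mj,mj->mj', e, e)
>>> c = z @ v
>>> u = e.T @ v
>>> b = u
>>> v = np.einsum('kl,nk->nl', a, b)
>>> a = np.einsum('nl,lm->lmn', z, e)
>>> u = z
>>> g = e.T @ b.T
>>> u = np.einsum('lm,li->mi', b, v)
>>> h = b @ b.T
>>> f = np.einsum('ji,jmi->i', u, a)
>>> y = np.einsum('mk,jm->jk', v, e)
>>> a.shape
(3, 23, 29)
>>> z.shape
(29, 3)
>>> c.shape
(29, 3)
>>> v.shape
(23, 29)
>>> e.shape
(3, 23)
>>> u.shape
(3, 29)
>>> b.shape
(23, 3)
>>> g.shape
(23, 23)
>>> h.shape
(23, 23)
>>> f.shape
(29,)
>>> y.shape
(3, 29)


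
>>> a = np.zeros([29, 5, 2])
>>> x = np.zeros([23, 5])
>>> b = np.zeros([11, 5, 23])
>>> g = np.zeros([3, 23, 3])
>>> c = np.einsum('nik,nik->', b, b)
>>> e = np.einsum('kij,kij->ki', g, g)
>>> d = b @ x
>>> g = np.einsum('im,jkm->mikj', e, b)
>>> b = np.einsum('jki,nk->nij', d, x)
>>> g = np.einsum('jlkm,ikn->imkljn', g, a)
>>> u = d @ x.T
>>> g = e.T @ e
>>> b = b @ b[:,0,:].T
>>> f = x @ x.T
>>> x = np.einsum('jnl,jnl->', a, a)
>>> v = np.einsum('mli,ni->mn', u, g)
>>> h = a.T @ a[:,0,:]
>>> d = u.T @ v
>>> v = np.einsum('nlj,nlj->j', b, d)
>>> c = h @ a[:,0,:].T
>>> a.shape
(29, 5, 2)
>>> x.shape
()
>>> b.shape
(23, 5, 23)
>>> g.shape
(23, 23)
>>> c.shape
(2, 5, 29)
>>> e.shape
(3, 23)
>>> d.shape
(23, 5, 23)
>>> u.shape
(11, 5, 23)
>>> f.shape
(23, 23)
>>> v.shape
(23,)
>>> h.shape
(2, 5, 2)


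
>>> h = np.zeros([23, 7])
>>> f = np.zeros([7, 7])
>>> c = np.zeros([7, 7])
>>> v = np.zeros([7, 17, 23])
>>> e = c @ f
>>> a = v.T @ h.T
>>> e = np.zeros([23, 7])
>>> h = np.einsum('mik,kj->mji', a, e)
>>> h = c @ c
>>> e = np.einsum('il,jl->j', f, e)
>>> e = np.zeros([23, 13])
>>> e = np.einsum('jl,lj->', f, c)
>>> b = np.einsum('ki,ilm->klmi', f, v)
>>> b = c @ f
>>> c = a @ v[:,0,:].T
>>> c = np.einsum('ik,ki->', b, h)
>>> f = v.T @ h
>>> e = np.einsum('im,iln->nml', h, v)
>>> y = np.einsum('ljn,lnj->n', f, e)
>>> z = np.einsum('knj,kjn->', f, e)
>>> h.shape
(7, 7)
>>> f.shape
(23, 17, 7)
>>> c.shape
()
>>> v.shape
(7, 17, 23)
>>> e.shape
(23, 7, 17)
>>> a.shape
(23, 17, 23)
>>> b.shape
(7, 7)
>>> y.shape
(7,)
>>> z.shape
()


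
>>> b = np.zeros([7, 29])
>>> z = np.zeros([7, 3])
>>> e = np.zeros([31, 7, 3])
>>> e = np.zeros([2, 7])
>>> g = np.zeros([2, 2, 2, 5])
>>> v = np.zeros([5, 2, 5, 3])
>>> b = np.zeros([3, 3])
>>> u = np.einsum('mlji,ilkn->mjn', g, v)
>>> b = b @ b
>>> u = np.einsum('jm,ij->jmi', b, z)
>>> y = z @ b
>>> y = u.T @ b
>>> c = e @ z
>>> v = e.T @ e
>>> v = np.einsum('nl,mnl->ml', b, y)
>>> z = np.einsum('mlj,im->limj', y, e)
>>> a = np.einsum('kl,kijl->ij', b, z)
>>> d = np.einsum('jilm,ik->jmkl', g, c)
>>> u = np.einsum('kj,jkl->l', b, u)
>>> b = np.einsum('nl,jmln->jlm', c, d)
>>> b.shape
(2, 3, 5)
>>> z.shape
(3, 2, 7, 3)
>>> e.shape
(2, 7)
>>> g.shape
(2, 2, 2, 5)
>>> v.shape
(7, 3)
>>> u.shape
(7,)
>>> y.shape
(7, 3, 3)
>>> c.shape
(2, 3)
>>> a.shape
(2, 7)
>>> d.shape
(2, 5, 3, 2)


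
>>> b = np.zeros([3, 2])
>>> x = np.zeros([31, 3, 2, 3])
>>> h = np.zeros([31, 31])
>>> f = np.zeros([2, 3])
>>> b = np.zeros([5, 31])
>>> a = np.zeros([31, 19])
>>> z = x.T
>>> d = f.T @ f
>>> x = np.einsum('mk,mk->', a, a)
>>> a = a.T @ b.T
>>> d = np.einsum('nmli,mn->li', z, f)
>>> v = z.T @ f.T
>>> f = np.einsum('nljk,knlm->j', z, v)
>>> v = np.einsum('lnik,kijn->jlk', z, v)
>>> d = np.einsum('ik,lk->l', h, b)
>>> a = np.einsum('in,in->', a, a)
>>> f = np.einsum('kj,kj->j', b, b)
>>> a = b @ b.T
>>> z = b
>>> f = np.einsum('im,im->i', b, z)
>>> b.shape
(5, 31)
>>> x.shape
()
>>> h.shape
(31, 31)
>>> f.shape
(5,)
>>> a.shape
(5, 5)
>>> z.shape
(5, 31)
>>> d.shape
(5,)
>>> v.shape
(2, 3, 31)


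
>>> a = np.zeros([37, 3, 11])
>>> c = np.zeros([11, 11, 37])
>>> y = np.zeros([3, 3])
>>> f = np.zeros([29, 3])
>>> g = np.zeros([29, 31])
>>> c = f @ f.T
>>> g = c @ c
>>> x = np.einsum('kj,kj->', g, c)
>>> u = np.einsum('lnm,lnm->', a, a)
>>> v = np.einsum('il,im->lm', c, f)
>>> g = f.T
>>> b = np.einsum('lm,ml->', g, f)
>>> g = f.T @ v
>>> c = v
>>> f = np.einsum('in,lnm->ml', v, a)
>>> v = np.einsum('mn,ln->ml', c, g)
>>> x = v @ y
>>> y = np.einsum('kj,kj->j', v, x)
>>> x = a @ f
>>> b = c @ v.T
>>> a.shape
(37, 3, 11)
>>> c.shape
(29, 3)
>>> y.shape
(3,)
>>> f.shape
(11, 37)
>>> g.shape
(3, 3)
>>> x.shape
(37, 3, 37)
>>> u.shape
()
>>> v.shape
(29, 3)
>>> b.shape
(29, 29)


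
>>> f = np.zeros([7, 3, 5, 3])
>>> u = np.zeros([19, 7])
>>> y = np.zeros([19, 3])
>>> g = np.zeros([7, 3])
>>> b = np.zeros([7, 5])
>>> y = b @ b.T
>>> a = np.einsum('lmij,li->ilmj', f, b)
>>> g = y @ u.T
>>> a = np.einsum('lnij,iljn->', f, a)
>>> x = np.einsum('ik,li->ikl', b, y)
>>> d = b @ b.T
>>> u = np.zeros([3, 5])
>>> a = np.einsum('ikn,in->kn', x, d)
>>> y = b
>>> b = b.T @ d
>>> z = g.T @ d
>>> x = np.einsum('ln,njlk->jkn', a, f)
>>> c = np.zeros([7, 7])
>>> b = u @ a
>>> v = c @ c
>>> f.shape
(7, 3, 5, 3)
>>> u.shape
(3, 5)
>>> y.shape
(7, 5)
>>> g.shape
(7, 19)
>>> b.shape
(3, 7)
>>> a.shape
(5, 7)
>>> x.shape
(3, 3, 7)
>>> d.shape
(7, 7)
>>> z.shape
(19, 7)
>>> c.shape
(7, 7)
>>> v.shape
(7, 7)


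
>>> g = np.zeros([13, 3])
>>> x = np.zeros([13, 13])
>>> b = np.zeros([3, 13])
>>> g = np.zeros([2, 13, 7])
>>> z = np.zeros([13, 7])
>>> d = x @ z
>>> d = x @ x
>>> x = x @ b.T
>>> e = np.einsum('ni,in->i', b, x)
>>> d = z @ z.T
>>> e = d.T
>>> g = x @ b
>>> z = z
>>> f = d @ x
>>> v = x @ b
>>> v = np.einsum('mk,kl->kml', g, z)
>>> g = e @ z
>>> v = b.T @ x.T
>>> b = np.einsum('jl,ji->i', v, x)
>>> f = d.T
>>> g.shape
(13, 7)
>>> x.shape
(13, 3)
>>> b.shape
(3,)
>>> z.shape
(13, 7)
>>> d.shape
(13, 13)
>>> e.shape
(13, 13)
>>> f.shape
(13, 13)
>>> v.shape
(13, 13)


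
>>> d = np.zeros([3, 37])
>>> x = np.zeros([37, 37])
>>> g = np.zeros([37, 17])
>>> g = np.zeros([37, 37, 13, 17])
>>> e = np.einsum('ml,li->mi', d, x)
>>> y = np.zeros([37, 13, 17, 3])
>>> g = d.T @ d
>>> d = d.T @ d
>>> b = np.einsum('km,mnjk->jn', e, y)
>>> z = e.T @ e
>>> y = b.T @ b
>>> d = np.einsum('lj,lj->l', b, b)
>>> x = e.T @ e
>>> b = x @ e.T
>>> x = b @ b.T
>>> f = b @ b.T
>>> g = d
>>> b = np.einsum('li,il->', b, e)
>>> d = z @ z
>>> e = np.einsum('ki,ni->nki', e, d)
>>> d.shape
(37, 37)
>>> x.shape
(37, 37)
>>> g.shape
(17,)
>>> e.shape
(37, 3, 37)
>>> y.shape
(13, 13)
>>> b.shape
()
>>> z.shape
(37, 37)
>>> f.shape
(37, 37)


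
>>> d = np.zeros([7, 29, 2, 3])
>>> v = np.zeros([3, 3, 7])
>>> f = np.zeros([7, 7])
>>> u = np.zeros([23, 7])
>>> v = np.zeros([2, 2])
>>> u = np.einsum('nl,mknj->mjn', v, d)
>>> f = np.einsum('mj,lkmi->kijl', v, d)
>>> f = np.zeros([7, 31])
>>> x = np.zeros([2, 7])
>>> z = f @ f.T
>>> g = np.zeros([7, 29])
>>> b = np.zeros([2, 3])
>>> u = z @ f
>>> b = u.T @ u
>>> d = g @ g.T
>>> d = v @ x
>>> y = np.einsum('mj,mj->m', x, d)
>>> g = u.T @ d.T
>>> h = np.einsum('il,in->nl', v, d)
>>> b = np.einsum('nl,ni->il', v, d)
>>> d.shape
(2, 7)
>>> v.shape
(2, 2)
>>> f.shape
(7, 31)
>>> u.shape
(7, 31)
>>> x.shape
(2, 7)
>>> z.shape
(7, 7)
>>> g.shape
(31, 2)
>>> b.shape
(7, 2)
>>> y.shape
(2,)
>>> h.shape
(7, 2)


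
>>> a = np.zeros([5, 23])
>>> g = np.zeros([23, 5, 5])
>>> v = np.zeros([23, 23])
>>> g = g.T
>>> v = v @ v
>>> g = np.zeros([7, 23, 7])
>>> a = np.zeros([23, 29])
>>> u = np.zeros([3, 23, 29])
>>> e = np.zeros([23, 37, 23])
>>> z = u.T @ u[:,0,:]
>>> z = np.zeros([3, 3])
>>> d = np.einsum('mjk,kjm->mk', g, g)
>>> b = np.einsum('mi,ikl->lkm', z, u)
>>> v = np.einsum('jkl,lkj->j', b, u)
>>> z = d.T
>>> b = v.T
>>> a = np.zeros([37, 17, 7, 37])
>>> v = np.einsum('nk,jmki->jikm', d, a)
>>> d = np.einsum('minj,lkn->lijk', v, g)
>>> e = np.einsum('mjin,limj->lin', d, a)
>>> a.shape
(37, 17, 7, 37)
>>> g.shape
(7, 23, 7)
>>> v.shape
(37, 37, 7, 17)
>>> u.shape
(3, 23, 29)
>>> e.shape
(37, 17, 23)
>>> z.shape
(7, 7)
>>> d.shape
(7, 37, 17, 23)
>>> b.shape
(29,)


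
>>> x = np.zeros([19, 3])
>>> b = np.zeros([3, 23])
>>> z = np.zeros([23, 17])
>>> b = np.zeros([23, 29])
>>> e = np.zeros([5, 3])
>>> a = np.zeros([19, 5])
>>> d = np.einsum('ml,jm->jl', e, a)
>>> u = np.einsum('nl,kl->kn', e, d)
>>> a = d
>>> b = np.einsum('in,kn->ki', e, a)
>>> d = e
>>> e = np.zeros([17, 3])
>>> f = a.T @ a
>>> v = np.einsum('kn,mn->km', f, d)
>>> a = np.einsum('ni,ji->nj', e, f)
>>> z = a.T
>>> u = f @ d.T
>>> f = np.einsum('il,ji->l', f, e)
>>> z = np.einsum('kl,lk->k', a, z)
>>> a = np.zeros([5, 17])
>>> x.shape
(19, 3)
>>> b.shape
(19, 5)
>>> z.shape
(17,)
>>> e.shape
(17, 3)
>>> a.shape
(5, 17)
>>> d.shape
(5, 3)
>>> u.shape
(3, 5)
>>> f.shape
(3,)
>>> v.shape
(3, 5)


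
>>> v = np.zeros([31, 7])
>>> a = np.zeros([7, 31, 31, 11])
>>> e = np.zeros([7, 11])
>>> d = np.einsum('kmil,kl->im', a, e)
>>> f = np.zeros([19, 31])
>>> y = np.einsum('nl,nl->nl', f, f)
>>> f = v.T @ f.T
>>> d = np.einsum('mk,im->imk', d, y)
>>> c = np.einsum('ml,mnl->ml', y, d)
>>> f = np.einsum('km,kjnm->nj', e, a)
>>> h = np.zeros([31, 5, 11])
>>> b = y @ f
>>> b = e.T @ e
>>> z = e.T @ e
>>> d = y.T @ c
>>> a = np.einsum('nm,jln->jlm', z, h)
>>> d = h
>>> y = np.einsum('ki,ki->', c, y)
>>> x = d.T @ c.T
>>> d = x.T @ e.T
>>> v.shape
(31, 7)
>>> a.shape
(31, 5, 11)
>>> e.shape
(7, 11)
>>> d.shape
(19, 5, 7)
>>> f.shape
(31, 31)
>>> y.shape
()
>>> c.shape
(19, 31)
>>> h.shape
(31, 5, 11)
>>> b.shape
(11, 11)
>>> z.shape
(11, 11)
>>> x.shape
(11, 5, 19)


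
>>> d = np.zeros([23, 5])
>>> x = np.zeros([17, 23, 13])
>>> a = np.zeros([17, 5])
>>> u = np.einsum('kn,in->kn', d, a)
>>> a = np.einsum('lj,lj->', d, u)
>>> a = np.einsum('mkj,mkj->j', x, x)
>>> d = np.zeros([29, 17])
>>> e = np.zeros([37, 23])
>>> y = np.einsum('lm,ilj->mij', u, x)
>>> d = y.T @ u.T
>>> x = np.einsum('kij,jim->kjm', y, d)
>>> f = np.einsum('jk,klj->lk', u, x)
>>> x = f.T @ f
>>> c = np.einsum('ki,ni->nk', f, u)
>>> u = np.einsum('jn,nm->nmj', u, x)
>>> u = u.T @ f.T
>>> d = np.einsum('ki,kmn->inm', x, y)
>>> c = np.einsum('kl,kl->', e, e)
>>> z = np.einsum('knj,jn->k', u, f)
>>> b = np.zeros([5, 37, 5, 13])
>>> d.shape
(5, 13, 17)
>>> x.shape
(5, 5)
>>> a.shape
(13,)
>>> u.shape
(23, 5, 13)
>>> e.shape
(37, 23)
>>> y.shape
(5, 17, 13)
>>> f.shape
(13, 5)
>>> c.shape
()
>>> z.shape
(23,)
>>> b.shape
(5, 37, 5, 13)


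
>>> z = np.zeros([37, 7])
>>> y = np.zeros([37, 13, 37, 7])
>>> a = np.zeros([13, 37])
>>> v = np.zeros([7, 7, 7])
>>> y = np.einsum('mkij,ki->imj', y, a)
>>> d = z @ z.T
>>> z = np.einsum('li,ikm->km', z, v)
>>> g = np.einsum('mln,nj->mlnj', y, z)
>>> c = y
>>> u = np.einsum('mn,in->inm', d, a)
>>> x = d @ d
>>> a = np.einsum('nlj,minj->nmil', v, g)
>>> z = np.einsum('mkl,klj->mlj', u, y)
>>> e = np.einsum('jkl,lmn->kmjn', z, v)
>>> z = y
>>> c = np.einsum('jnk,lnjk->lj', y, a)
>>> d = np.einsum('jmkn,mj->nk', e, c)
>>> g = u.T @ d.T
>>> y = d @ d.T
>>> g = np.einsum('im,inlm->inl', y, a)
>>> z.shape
(37, 37, 7)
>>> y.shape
(7, 7)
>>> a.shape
(7, 37, 37, 7)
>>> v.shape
(7, 7, 7)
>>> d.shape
(7, 13)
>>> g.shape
(7, 37, 37)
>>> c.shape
(7, 37)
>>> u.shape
(13, 37, 37)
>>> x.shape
(37, 37)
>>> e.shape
(37, 7, 13, 7)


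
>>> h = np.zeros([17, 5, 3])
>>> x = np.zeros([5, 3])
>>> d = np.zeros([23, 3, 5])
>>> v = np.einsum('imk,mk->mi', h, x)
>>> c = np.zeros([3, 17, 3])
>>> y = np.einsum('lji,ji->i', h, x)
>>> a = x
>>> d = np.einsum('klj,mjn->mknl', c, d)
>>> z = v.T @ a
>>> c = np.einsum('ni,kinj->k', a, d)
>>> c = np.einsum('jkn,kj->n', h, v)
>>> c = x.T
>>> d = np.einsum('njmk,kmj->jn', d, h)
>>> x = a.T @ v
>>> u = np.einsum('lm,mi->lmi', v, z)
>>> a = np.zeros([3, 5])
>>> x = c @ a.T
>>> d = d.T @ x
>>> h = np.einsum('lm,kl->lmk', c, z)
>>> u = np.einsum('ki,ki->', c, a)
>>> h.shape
(3, 5, 17)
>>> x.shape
(3, 3)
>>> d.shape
(23, 3)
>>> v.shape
(5, 17)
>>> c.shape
(3, 5)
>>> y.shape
(3,)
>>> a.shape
(3, 5)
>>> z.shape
(17, 3)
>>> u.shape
()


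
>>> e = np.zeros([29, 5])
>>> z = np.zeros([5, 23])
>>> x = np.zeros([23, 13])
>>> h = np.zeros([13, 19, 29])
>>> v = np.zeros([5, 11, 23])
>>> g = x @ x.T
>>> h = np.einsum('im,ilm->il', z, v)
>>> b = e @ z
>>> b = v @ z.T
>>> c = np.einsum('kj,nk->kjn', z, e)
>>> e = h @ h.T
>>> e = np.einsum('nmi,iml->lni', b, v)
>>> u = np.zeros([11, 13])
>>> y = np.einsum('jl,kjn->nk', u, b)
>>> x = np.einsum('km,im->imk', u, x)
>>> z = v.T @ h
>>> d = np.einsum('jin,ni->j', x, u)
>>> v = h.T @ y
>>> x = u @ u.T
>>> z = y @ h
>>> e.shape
(23, 5, 5)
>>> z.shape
(5, 11)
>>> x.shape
(11, 11)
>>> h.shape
(5, 11)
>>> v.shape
(11, 5)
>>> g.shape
(23, 23)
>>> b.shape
(5, 11, 5)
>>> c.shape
(5, 23, 29)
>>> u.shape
(11, 13)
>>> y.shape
(5, 5)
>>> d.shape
(23,)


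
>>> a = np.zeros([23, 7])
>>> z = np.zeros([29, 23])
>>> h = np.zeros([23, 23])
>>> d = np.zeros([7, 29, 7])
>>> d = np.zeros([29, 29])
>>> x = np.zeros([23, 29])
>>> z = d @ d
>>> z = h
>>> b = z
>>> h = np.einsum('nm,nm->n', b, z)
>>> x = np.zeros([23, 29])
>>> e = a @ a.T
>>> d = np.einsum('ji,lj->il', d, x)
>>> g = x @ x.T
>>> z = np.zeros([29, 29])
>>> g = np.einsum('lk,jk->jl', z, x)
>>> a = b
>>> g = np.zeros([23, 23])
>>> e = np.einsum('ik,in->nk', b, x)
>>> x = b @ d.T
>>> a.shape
(23, 23)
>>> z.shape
(29, 29)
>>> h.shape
(23,)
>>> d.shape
(29, 23)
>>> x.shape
(23, 29)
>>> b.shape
(23, 23)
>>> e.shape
(29, 23)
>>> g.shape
(23, 23)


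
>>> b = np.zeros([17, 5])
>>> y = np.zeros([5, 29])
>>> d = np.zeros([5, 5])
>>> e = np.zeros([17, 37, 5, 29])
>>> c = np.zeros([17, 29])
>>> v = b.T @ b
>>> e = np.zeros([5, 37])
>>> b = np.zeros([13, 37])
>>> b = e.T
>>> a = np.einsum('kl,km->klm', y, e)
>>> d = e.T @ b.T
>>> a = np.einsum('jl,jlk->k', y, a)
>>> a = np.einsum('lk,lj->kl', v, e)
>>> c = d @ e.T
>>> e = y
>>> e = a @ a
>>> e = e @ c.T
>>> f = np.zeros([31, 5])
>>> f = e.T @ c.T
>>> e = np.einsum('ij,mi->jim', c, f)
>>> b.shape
(37, 5)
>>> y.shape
(5, 29)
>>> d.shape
(37, 37)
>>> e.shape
(5, 37, 37)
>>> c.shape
(37, 5)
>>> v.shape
(5, 5)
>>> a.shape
(5, 5)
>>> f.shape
(37, 37)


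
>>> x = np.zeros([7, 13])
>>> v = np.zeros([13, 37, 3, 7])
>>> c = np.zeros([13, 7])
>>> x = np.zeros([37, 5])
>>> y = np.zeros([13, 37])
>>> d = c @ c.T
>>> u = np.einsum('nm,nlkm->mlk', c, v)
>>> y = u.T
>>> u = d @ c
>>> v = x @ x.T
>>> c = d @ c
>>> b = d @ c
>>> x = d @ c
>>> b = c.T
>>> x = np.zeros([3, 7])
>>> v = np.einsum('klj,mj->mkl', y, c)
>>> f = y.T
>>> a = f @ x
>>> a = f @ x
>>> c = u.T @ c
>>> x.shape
(3, 7)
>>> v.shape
(13, 3, 37)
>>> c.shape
(7, 7)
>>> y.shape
(3, 37, 7)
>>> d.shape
(13, 13)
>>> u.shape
(13, 7)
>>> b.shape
(7, 13)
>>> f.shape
(7, 37, 3)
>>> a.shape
(7, 37, 7)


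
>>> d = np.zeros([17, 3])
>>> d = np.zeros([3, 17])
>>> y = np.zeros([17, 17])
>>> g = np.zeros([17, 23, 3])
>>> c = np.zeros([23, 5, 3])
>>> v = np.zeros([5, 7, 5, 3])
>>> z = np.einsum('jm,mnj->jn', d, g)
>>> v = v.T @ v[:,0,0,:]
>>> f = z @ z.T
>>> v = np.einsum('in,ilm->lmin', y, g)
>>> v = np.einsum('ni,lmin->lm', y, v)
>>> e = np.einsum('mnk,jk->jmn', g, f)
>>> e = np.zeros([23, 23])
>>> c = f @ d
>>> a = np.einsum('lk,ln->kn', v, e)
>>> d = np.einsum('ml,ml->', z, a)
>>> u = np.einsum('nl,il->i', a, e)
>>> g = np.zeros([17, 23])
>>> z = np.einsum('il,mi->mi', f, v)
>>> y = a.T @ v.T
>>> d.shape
()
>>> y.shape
(23, 23)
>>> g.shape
(17, 23)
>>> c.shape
(3, 17)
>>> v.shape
(23, 3)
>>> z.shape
(23, 3)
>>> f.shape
(3, 3)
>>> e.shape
(23, 23)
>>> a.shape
(3, 23)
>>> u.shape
(23,)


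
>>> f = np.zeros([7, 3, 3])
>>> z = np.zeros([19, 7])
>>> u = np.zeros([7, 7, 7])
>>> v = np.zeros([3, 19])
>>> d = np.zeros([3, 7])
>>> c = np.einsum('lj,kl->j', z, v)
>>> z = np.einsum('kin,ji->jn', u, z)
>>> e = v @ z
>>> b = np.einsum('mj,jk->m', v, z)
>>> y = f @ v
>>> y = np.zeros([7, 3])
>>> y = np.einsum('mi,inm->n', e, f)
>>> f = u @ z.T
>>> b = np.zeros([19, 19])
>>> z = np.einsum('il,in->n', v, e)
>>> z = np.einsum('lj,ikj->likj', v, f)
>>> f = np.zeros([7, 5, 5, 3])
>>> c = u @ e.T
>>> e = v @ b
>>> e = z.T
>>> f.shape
(7, 5, 5, 3)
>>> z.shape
(3, 7, 7, 19)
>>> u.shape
(7, 7, 7)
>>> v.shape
(3, 19)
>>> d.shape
(3, 7)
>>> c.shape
(7, 7, 3)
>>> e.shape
(19, 7, 7, 3)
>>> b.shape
(19, 19)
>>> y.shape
(3,)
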